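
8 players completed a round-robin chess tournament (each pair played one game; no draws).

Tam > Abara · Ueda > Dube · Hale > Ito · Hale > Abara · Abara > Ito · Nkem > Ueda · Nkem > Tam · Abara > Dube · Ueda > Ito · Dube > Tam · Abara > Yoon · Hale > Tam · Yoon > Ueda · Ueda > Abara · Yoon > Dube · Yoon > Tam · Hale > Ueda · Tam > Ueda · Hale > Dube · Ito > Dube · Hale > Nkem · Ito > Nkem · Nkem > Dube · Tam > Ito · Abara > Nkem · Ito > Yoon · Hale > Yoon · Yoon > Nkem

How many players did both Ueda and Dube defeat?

Ueda beat: Ito, Abara, Dube.
Dube beat: Tam.
No one was beaten by both.

0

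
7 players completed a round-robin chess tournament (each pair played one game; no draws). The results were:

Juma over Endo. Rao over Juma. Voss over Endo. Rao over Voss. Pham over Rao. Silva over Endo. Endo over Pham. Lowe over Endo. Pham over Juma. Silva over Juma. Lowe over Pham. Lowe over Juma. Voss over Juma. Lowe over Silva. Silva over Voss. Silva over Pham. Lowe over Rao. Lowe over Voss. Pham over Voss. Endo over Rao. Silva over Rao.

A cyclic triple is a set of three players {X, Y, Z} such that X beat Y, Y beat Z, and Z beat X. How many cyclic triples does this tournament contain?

4

Win totals: Voss 2, Rao 2, Silva 5, Lowe 6, Endo 2, Pham 3, Juma 1.
A player with w wins dominates both others in C(w,2) triples; summing gives 1 + 1 + 10 + 15 + 1 + 3 + 0 = 31 transitive triples.
Total triples C(7,3) = 35, so cyclic triples = 35 − 31 = 4.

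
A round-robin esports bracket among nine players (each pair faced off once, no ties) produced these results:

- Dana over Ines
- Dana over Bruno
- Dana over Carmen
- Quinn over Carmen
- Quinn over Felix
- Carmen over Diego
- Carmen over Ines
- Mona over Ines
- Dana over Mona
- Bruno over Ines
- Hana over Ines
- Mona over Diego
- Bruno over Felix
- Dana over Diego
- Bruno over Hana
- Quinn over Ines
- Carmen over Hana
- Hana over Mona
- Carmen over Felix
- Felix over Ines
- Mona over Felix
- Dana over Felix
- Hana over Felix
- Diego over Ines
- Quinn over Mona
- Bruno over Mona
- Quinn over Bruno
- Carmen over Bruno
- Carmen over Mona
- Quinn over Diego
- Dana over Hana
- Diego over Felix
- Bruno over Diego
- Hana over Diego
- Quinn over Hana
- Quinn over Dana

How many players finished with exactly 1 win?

1

Win totals: Felix 1, Bruno 5, Hana 4, Mona 3, Quinn 8, Ines 0, Dana 7, Diego 2, Carmen 6.
Exactly 1: Felix — 1 player.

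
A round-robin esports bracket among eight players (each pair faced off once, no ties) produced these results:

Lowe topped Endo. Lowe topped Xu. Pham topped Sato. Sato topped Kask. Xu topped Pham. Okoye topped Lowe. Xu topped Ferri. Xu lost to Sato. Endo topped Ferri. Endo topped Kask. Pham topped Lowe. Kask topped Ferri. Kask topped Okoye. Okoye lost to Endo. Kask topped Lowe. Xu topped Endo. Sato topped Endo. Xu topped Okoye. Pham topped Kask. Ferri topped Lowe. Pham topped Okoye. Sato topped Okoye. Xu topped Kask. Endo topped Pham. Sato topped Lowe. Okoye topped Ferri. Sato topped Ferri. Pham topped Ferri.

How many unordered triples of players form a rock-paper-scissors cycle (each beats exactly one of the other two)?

10

Win totals: Sato 6, Endo 4, Pham 5, Lowe 2, Okoye 2, Xu 5, Kask 3, Ferri 1.
A player with w wins dominates both others in C(w,2) triples; summing gives 15 + 6 + 10 + 1 + 1 + 10 + 3 + 0 = 46 transitive triples.
Total triples C(8,3) = 56, so cyclic triples = 56 − 46 = 10.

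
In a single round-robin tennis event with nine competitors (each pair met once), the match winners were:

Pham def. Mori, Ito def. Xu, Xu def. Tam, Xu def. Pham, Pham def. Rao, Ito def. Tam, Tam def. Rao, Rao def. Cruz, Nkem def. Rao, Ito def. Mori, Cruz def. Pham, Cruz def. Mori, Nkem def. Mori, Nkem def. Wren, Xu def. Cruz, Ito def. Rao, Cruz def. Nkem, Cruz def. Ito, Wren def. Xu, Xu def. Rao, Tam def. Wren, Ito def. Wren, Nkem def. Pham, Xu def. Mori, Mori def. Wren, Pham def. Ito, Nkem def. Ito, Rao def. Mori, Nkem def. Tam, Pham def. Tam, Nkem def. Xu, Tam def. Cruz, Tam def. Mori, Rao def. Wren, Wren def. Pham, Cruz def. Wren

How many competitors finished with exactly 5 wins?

3

Win totals: Mori 1, Nkem 7, Pham 4, Rao 3, Cruz 5, Xu 5, Tam 4, Wren 2, Ito 5.
Exactly 5: Cruz, Xu, Ito — 3 competitors.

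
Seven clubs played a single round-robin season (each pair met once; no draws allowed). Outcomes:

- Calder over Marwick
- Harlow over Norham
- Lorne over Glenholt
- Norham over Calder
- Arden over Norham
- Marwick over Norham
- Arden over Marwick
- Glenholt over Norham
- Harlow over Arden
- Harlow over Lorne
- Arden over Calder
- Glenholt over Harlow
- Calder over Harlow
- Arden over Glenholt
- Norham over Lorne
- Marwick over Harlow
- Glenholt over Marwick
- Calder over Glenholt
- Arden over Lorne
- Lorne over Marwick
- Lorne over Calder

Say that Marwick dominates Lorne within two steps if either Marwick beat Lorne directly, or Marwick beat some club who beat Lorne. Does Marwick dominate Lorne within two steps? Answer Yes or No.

Yes

Marwick did not beat Lorne directly.
Marwick beat Norham, Harlow. Of those, Norham beat Lorne.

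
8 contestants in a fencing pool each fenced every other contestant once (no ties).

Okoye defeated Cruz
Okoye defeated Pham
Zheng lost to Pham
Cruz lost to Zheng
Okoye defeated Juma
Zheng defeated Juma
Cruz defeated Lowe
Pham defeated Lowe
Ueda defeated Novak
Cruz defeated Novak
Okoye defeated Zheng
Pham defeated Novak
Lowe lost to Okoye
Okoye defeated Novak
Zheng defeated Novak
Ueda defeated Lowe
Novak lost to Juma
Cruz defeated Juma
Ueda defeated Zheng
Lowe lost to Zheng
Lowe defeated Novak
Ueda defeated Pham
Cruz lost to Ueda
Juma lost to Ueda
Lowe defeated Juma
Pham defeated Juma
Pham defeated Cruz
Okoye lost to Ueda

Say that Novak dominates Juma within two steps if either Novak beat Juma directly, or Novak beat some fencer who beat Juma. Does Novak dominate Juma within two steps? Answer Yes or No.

No

Novak did not beat Juma directly.
Novak beat no one, so there is no intermediate fencer.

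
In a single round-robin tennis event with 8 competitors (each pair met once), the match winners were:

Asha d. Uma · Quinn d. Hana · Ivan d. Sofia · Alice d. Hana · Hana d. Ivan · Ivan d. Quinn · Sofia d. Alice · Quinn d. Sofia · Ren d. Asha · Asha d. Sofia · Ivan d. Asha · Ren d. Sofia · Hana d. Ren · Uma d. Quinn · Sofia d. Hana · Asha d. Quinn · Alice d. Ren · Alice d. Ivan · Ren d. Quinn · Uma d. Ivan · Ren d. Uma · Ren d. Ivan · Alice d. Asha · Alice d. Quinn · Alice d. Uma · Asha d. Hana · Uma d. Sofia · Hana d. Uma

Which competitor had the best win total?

Win totals: Ren 5, Hana 3, Asha 4, Ivan 3, Quinn 2, Sofia 2, Alice 6, Uma 3.
Alice leads with 6 wins (next highest: 5).

Alice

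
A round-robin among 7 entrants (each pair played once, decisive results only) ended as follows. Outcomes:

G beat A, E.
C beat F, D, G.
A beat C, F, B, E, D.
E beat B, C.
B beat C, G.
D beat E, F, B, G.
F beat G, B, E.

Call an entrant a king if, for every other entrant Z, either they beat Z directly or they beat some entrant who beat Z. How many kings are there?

A reaches everyone (king).
B reaches everyone (king).
C reaches everyone (king).
D reaches everyone (king).
E cannot reach A in two steps.
F cannot reach D in two steps.
G reaches everyone (king).
Kings: A, B, C, D, G — 5.

5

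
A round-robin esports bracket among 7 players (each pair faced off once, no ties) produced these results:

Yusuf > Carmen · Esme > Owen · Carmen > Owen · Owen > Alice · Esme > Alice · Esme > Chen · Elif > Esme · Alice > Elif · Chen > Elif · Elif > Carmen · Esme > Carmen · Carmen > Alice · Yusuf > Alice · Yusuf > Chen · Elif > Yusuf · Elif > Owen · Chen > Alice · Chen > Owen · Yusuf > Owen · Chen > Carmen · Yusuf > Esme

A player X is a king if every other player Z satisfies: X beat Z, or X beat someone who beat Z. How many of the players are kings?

Owen cannot reach Chen, Esme, Yusuf, Carmen in two steps.
Chen reaches everyone (king).
Esme cannot reach Yusuf in two steps.
Alice cannot reach Chen in two steps.
Elif reaches everyone (king).
Yusuf reaches everyone (king).
Carmen cannot reach Chen, Esme, Yusuf in two steps.
Kings: Chen, Elif, Yusuf — 3.

3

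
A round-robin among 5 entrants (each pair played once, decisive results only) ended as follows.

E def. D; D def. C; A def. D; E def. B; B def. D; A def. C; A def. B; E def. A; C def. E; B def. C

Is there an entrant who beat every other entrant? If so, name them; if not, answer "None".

Highest win total is E with 3 (out of 4 possible).
E lost to C, so no entrant went undefeated.

None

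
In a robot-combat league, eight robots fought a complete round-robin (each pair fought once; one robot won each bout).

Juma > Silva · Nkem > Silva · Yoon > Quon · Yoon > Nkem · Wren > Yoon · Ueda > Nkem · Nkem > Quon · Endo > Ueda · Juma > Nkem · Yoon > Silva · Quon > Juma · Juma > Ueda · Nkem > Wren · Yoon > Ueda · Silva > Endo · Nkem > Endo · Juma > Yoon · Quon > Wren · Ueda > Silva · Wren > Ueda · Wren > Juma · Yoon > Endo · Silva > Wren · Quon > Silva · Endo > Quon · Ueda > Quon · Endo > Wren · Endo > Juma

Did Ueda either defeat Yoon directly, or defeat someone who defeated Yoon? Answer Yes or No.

No

Ueda did not beat Yoon directly.
Ueda beat Nkem, Silva, Quon, but each of them lost to Yoon. No two-step path.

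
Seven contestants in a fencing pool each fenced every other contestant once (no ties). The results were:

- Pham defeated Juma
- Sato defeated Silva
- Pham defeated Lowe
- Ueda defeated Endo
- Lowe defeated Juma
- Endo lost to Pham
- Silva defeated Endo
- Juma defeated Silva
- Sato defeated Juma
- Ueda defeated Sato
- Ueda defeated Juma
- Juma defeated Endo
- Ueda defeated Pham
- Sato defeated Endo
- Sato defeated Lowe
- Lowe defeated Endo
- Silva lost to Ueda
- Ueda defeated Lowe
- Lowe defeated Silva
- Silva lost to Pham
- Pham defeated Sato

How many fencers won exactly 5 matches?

1

Win totals: Sato 4, Lowe 3, Juma 2, Endo 0, Silva 1, Pham 5, Ueda 6.
Exactly 5: Pham — 1 fencer.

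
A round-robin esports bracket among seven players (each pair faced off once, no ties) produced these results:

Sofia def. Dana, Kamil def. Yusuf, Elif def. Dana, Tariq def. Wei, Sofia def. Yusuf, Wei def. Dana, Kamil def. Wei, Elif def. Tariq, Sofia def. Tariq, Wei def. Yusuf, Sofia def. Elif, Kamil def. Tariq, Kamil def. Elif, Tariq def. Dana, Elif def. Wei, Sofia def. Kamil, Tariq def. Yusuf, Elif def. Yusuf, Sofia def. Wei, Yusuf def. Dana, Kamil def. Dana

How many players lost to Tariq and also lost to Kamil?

Tariq beat: Dana, Wei, Yusuf.
Kamil beat: Elif, Dana, Wei, Yusuf, Tariq.
Both beat: Dana, Wei, Yusuf — 3.

3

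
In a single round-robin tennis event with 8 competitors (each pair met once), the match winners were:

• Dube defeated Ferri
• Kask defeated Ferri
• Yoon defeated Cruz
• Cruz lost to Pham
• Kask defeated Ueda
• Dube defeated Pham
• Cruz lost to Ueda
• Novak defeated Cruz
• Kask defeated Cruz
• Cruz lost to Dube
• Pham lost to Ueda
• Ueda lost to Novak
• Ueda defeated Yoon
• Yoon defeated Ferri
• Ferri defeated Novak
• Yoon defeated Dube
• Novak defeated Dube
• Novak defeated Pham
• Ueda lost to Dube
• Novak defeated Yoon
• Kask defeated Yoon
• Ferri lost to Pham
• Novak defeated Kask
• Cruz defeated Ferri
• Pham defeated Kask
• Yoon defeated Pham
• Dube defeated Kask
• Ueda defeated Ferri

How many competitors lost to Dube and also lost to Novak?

4

Dube beat: Ferri, Kask, Pham, Ueda, Cruz.
Novak beat: Dube, Kask, Pham, Ueda, Cruz, Yoon.
Both beat: Kask, Pham, Ueda, Cruz — 4.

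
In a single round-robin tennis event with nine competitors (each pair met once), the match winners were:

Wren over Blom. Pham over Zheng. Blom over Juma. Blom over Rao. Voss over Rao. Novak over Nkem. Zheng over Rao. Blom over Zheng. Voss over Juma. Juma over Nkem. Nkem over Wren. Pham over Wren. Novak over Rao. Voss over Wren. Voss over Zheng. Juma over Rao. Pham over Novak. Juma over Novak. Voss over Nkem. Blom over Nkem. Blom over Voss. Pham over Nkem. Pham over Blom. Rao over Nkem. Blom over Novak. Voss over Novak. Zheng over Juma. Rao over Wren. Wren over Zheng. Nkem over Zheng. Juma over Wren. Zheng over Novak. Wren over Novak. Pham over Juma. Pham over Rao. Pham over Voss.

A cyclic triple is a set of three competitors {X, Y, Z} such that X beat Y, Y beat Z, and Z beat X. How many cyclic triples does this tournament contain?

11

Win totals: Novak 2, Blom 6, Wren 3, Juma 4, Zheng 3, Pham 8, Rao 2, Nkem 2, Voss 6.
A competitor with w wins dominates both others in C(w,2) triples; summing gives 1 + 15 + 3 + 6 + 3 + 28 + 1 + 1 + 15 = 73 transitive triples.
Total triples C(9,3) = 84, so cyclic triples = 84 − 73 = 11.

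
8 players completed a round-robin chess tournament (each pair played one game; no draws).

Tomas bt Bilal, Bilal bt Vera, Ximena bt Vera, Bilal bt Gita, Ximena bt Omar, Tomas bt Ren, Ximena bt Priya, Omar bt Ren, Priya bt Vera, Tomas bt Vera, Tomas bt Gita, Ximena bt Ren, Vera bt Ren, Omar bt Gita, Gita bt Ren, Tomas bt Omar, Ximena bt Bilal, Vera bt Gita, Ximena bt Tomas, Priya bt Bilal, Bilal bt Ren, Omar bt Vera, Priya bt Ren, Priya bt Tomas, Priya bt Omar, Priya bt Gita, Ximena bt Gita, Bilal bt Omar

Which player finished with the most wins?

Win totals: Omar 3, Priya 6, Vera 2, Bilal 4, Gita 1, Ximena 7, Ren 0, Tomas 5.
Ximena leads with 7 wins (next highest: 6).

Ximena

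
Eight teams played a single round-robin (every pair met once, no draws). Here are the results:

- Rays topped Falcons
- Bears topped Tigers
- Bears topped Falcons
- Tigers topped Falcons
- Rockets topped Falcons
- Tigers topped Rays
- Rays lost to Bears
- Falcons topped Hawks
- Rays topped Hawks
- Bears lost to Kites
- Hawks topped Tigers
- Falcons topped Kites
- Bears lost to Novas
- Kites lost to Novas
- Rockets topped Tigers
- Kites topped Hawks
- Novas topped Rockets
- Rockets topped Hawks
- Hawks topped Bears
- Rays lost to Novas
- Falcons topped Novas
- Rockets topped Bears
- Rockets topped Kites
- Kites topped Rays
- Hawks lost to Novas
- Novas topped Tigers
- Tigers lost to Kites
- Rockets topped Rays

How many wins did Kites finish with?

Kites' results: beat Hawks, Tigers, Rays, Bears; lost to Rockets, Novas, Falcons.
That is 4 wins.

4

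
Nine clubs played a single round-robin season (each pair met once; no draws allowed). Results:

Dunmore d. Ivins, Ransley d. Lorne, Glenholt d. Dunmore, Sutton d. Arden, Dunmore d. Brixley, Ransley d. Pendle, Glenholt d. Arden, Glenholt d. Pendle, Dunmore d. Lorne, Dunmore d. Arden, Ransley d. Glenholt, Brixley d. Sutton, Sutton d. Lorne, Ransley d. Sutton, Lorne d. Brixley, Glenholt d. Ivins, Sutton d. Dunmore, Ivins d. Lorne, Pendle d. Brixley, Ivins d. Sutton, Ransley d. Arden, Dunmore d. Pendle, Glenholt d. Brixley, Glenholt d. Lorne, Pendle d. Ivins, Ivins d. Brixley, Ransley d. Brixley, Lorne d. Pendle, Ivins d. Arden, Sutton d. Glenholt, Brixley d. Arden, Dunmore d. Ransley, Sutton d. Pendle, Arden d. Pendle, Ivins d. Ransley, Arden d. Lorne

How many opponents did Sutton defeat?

5

Sutton's results: beat Dunmore, Arden, Pendle, Lorne, Glenholt; lost to Brixley, Ransley, Ivins.
That is 5 wins.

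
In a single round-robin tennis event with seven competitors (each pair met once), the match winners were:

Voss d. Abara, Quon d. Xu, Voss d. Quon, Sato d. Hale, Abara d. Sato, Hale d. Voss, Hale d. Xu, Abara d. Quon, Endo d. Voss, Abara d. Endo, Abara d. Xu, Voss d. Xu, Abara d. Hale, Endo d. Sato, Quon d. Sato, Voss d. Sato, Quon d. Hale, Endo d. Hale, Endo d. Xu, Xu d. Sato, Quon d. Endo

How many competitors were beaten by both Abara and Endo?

3

Abara beat: Quon, Endo, Xu, Hale, Sato.
Endo beat: Xu, Hale, Voss, Sato.
Both beat: Xu, Hale, Sato — 3.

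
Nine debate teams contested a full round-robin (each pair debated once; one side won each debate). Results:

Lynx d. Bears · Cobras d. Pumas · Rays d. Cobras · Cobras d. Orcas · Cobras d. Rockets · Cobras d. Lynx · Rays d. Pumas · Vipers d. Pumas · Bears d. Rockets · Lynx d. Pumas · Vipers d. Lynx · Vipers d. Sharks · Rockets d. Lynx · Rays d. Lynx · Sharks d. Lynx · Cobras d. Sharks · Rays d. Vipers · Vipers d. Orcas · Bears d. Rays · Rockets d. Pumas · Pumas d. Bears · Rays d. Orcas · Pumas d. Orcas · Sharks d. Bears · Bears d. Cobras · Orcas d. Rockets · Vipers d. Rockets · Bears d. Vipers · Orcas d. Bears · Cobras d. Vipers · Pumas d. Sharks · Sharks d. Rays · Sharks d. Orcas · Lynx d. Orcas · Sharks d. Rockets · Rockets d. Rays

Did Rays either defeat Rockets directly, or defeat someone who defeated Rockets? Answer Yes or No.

Yes

Rays did not beat Rockets directly.
Rays beat Orcas, Cobras, Lynx, Pumas, Vipers. Of those, Orcas beat Rockets.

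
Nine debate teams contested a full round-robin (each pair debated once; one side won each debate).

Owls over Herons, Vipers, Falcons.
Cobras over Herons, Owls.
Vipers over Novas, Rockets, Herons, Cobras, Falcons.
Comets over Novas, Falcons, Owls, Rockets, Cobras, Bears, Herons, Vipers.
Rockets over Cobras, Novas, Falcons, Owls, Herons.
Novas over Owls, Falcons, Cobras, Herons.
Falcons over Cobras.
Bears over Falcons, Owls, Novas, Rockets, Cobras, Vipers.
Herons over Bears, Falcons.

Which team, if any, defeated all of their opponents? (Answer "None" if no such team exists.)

Comets

Comets has 8 wins out of 8 opponents — a perfect record.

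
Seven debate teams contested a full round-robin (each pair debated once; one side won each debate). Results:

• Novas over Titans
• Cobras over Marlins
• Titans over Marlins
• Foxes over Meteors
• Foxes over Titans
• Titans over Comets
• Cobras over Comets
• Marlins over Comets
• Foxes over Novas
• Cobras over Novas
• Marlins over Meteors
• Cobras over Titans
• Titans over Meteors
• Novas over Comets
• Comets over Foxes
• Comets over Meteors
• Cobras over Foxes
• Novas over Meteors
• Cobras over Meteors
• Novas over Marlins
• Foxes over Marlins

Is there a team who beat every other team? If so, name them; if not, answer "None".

Cobras has 6 wins out of 6 opponents — a perfect record.

Cobras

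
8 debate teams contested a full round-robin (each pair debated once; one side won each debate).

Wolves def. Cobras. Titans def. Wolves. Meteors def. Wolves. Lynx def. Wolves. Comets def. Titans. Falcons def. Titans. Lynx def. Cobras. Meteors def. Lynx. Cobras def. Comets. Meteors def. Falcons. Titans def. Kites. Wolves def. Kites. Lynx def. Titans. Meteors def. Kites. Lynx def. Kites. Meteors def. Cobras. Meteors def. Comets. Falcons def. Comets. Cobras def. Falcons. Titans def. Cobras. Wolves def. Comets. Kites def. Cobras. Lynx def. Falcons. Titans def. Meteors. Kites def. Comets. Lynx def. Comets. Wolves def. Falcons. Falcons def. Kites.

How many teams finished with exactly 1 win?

1

Win totals: Lynx 6, Titans 4, Meteors 6, Kites 2, Wolves 4, Cobras 2, Falcons 3, Comets 1.
Exactly 1: Comets — 1 team.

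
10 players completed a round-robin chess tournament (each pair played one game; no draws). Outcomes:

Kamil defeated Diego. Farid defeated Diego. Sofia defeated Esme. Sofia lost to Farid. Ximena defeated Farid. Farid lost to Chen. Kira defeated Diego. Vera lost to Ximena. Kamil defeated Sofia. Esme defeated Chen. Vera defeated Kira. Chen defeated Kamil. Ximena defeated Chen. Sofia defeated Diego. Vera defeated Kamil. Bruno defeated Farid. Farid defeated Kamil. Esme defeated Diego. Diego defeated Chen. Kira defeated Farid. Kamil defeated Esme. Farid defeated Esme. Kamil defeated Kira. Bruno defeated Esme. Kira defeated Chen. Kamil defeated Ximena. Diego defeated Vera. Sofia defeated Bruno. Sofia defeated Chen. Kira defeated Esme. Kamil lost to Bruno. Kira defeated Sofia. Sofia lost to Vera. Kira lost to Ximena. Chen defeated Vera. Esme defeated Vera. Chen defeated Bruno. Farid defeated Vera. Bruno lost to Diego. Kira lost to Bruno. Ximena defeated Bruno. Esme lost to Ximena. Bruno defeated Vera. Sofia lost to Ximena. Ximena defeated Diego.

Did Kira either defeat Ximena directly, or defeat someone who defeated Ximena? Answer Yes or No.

Kira did not beat Ximena directly.
Kira beat Diego, Farid, Chen, Sofia, Esme, but each of them lost to Ximena. No two-step path.

No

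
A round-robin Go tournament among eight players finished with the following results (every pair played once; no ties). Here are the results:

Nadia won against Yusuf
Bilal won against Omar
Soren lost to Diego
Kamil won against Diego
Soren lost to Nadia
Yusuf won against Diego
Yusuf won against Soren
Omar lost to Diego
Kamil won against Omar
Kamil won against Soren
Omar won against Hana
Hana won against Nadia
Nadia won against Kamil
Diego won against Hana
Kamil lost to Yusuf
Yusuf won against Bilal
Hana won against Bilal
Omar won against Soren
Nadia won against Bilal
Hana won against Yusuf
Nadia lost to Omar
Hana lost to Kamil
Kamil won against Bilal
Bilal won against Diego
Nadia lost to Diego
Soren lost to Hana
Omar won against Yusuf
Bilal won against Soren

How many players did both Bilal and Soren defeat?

0

Bilal beat: Diego, Soren, Omar.
Soren beat: no one.
No one was beaten by both.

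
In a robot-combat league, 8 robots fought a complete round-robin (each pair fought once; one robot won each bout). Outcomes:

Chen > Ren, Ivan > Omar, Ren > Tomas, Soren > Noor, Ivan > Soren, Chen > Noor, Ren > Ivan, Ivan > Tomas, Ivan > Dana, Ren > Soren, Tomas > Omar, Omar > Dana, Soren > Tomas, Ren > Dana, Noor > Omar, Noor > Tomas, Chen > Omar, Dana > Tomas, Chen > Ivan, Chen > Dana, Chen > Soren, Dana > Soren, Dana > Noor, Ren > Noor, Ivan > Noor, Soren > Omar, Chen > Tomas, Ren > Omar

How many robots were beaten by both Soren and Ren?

Soren beat: Omar, Tomas, Noor.
Ren beat: Omar, Tomas, Soren, Noor, Ivan, Dana.
Both beat: Omar, Tomas, Noor — 3.

3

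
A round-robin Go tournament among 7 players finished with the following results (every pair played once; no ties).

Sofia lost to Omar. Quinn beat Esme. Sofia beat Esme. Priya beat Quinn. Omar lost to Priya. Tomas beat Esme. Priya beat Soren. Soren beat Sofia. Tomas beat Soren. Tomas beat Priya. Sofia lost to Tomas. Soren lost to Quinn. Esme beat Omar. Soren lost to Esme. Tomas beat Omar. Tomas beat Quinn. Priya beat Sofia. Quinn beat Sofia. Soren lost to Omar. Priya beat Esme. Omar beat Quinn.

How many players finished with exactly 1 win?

Win totals: Tomas 6, Priya 5, Soren 1, Sofia 1, Omar 3, Quinn 3, Esme 2.
Exactly 1: Soren, Sofia — 2 players.

2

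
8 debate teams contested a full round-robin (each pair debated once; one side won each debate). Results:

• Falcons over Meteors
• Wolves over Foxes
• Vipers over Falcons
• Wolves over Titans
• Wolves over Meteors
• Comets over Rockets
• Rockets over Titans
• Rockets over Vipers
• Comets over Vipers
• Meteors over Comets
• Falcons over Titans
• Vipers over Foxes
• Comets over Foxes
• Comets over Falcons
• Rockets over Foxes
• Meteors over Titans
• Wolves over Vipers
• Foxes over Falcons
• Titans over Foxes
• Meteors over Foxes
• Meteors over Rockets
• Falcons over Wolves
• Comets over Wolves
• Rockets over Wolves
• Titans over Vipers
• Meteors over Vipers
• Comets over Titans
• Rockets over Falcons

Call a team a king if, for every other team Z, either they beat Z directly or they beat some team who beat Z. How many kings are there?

4

Foxes cannot reach Rockets, Vipers, Comets in two steps.
Rockets cannot reach Comets in two steps.
Vipers cannot reach Rockets, Comets in two steps.
Wolves reaches everyone (king).
Falcons reaches everyone (king).
Comets reaches everyone (king).
Titans cannot reach Rockets, Wolves, Comets, Meteors in two steps.
Meteors reaches everyone (king).
Kings: Wolves, Falcons, Comets, Meteors — 4.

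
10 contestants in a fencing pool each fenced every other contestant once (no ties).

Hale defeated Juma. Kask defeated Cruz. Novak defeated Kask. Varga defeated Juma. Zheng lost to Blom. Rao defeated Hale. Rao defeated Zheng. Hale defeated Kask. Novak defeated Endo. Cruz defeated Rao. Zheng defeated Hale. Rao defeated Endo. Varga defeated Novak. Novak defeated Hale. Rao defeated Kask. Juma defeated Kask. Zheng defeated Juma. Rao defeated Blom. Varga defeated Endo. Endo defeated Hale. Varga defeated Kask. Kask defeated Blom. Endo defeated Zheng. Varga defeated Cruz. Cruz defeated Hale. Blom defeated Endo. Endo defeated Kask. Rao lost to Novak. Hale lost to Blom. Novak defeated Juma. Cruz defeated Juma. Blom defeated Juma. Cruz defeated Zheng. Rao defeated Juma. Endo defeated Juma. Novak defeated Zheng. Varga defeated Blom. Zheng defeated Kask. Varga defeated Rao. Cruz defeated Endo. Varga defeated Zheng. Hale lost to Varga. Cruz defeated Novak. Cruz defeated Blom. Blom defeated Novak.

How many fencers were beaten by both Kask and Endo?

Kask beat: Blom, Cruz.
Endo beat: Zheng, Kask, Juma, Hale.
No one was beaten by both.

0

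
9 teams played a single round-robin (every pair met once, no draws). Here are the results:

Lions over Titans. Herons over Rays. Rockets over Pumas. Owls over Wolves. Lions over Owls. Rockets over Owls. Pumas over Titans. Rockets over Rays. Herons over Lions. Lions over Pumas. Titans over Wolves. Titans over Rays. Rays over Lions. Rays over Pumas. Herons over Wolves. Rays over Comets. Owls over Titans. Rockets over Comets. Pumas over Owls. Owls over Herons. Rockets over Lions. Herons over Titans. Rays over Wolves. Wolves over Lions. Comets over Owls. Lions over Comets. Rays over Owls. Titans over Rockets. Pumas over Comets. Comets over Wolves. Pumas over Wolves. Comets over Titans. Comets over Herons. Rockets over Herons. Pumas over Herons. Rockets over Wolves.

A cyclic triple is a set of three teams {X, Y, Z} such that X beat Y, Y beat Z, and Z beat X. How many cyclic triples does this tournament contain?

19

Win totals: Herons 4, Titans 3, Lions 4, Pumas 5, Owls 3, Rockets 7, Rays 5, Comets 4, Wolves 1.
A team with w wins dominates both others in C(w,2) triples; summing gives 6 + 3 + 6 + 10 + 3 + 21 + 10 + 6 + 0 = 65 transitive triples.
Total triples C(9,3) = 84, so cyclic triples = 84 − 65 = 19.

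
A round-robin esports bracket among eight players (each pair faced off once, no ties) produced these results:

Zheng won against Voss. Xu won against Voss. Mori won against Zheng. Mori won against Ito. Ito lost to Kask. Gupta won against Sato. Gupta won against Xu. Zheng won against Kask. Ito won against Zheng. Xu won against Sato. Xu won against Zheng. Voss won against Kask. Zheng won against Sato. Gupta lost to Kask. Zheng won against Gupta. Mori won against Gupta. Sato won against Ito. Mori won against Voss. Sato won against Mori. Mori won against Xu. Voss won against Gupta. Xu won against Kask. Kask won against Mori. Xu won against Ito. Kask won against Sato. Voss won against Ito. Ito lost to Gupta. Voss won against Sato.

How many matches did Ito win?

1

Ito's results: beat Zheng; lost to Voss, Gupta, Xu, Mori, Kask, Sato.
That is 1 win.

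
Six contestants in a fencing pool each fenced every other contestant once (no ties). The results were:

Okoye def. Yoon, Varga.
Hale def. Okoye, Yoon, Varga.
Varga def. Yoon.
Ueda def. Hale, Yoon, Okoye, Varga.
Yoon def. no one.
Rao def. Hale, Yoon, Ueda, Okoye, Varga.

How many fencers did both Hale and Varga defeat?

1

Hale beat: Okoye, Varga, Yoon.
Varga beat: Yoon.
Both beat: Yoon — 1.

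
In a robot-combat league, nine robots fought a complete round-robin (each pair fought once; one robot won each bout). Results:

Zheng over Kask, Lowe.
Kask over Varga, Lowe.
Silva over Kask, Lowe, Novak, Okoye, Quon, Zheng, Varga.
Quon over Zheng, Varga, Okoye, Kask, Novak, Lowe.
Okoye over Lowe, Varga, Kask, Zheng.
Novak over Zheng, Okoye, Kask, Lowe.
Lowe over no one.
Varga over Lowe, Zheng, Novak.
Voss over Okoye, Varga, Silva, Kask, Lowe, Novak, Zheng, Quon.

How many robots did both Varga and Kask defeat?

Varga beat: Zheng, Lowe, Novak.
Kask beat: Varga, Lowe.
Both beat: Lowe — 1.

1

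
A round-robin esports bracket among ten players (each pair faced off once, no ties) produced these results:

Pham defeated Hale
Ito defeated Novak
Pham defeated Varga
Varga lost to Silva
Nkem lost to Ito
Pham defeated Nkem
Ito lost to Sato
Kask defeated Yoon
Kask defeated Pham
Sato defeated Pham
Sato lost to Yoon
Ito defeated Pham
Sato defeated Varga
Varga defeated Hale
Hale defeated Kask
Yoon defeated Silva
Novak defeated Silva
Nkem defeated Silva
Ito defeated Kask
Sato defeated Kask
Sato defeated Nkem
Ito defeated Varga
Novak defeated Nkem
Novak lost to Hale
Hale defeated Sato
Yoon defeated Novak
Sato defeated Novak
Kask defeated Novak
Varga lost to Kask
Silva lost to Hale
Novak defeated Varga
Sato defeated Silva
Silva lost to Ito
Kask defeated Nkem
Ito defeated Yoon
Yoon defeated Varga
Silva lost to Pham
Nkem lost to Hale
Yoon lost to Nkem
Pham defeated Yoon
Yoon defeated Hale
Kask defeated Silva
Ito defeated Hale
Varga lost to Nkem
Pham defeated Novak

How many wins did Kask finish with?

Kask's results: beat Pham, Varga, Yoon, Nkem, Silva, Novak; lost to Hale, Ito, Sato.
That is 6 wins.

6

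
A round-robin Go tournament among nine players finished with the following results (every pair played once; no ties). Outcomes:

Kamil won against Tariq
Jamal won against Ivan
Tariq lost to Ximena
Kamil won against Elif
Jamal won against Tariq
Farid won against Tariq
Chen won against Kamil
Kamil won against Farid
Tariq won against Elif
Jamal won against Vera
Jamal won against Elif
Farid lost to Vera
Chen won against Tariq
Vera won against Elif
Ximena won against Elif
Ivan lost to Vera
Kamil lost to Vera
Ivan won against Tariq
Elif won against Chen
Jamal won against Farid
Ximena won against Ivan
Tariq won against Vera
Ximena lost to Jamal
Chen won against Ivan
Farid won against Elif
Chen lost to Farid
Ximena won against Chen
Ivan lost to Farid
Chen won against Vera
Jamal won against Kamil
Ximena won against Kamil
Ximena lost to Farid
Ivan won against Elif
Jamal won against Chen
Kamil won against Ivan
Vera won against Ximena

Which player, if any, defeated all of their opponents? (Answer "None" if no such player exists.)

Jamal has 8 wins out of 8 opponents — a perfect record.

Jamal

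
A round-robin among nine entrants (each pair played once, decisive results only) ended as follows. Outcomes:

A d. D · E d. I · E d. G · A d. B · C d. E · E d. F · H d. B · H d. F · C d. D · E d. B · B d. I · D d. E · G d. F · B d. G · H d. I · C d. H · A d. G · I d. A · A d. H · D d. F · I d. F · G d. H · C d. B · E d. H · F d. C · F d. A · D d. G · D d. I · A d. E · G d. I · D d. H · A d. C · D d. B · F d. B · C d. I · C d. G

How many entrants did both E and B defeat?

E beat: B, F, G, H, I.
B beat: G, I.
Both beat: G, I — 2.

2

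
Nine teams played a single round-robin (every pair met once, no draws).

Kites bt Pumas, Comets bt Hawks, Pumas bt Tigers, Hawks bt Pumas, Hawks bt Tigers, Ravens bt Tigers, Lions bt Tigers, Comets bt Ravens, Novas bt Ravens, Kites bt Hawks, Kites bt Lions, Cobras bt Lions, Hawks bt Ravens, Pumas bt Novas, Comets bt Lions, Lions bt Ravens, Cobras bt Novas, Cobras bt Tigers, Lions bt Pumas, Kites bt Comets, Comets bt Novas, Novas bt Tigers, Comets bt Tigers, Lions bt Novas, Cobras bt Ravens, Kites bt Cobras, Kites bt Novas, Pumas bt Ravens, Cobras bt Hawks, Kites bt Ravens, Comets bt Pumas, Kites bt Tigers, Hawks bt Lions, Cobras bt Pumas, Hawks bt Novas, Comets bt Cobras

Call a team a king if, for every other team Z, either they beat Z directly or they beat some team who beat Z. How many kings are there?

1

Hawks cannot reach Cobras, Kites, Comets in two steps.
Tigers cannot reach Hawks, Lions, Cobras, Novas, Kites, Ravens, Comets, Pumas in two steps.
Lions cannot reach Hawks, Cobras, Kites, Comets in two steps.
Cobras cannot reach Kites, Comets in two steps.
Novas cannot reach Hawks, Lions, Cobras, Kites, Comets, Pumas in two steps.
Kites reaches everyone (king).
Ravens cannot reach Hawks, Lions, Cobras, Novas, Kites, Comets, Pumas in two steps.
Comets cannot reach Kites in two steps.
Pumas cannot reach Hawks, Lions, Cobras, Kites, Comets in two steps.
Kings: Kites — 1.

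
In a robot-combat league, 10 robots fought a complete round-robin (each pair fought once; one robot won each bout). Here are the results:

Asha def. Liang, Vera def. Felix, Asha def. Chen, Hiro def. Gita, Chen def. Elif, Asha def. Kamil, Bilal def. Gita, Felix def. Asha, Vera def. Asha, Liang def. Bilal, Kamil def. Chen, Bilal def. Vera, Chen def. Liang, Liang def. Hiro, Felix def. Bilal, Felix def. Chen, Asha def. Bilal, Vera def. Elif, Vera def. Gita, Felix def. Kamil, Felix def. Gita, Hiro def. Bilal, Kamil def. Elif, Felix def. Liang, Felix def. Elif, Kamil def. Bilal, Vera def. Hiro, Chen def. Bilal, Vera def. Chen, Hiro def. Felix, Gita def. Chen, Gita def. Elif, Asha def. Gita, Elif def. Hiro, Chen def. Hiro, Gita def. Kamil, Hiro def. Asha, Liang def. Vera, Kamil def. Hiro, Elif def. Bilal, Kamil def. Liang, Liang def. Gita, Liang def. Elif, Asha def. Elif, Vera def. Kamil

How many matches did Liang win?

Liang's results: beat Elif, Hiro, Gita, Vera, Bilal; lost to Asha, Felix, Kamil, Chen.
That is 5 wins.

5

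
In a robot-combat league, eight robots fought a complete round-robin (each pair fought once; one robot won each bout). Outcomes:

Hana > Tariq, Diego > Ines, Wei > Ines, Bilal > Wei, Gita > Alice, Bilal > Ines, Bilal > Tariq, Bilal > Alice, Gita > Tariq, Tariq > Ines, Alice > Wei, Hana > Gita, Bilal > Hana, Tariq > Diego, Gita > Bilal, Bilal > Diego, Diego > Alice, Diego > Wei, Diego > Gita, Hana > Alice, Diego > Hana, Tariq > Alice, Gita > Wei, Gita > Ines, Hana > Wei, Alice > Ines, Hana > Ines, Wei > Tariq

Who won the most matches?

Win totals: Ines 0, Hana 5, Tariq 3, Wei 2, Alice 2, Diego 5, Bilal 6, Gita 5.
Bilal leads with 6 wins (next highest: 5).

Bilal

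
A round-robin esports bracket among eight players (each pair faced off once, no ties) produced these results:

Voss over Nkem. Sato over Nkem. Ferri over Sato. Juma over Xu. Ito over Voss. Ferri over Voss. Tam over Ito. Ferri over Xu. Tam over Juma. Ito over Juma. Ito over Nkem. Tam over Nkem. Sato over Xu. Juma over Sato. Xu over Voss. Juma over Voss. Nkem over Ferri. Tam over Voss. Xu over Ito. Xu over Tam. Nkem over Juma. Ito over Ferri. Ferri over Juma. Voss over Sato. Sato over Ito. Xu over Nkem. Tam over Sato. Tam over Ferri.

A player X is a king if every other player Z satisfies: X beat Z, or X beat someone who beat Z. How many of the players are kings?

Juma cannot reach Ferri in two steps.
Xu reaches everyone (king).
Ferri reaches everyone (king).
Ito cannot reach Tam in two steps.
Tam reaches everyone (king).
Nkem cannot reach Ito, Tam in two steps.
Voss cannot reach Tam in two steps.
Sato reaches everyone (king).
Kings: Xu, Ferri, Tam, Sato — 4.

4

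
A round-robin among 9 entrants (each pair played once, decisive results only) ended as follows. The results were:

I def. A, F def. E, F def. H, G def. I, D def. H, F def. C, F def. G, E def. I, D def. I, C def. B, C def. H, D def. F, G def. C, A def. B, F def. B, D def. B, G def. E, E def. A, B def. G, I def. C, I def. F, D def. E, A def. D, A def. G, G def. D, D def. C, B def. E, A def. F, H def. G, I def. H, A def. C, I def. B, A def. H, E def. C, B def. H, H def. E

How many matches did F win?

5

F's results: beat B, C, E, G, H; lost to A, D, I.
That is 5 wins.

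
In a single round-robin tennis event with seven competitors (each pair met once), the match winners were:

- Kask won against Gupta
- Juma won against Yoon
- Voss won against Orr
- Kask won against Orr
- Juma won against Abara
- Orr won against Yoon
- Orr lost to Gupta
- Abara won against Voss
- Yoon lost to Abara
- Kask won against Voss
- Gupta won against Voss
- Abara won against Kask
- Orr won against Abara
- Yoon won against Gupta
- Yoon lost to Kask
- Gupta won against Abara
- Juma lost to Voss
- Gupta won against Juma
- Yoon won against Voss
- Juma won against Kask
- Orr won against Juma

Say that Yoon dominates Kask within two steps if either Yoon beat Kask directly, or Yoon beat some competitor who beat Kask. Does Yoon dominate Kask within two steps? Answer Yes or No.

No

Yoon did not beat Kask directly.
Yoon beat Gupta, Voss, but each of them lost to Kask. No two-step path.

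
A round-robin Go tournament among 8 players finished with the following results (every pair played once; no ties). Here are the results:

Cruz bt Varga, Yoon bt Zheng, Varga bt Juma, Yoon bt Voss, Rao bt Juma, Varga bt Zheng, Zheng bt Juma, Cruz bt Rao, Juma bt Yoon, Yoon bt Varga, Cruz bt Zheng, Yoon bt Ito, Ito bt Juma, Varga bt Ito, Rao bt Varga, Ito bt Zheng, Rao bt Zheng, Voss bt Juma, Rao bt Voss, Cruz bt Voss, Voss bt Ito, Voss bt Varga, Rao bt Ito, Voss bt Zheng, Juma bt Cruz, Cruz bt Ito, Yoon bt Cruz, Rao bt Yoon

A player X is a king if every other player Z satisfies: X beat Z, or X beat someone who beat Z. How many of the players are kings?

Zheng cannot reach Voss, Varga, Ito, Rao in two steps.
Voss cannot reach Rao in two steps.
Varga cannot reach Voss, Rao in two steps.
Juma reaches everyone (king).
Yoon reaches everyone (king).
Ito cannot reach Voss, Varga, Rao in two steps.
Rao reaches everyone (king).
Cruz reaches everyone (king).
Kings: Juma, Yoon, Rao, Cruz — 4.

4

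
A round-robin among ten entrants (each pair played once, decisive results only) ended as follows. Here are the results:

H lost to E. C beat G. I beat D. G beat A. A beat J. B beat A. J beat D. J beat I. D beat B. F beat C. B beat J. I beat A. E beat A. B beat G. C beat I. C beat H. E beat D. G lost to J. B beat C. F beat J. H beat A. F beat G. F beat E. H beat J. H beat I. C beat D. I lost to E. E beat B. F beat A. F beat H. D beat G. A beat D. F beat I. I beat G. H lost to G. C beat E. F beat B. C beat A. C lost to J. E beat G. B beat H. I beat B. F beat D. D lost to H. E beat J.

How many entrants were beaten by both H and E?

4

H beat: A, D, I, J.
E beat: A, B, D, G, H, I, J.
Both beat: A, D, I, J — 4.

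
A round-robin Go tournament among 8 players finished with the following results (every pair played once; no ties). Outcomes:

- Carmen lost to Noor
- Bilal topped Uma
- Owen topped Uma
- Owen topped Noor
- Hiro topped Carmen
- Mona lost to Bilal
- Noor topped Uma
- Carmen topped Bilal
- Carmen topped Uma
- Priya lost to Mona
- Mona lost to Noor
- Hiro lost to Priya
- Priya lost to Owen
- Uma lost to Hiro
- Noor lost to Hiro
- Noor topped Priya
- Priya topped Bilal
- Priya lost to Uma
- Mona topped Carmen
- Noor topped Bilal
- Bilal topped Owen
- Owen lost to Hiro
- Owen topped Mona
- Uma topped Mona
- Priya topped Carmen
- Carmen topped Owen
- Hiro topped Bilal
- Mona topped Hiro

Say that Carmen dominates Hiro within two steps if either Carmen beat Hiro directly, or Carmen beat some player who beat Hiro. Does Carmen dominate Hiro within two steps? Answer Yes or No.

No

Carmen did not beat Hiro directly.
Carmen beat Bilal, Owen, Uma, but each of them lost to Hiro. No two-step path.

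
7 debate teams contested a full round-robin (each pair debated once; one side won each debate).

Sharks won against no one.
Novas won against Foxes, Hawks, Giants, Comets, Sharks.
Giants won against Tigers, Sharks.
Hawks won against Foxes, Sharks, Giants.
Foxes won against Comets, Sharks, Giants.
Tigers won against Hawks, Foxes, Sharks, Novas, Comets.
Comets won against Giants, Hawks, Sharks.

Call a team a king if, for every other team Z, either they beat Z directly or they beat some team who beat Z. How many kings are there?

3

Hawks cannot reach Novas in two steps.
Tigers reaches everyone (king).
Novas reaches everyone (king).
Giants reaches everyone (king).
Comets cannot reach Novas in two steps.
Foxes cannot reach Novas in two steps.
Sharks cannot reach Hawks, Tigers, Novas, Giants, Comets, Foxes in two steps.
Kings: Tigers, Novas, Giants — 3.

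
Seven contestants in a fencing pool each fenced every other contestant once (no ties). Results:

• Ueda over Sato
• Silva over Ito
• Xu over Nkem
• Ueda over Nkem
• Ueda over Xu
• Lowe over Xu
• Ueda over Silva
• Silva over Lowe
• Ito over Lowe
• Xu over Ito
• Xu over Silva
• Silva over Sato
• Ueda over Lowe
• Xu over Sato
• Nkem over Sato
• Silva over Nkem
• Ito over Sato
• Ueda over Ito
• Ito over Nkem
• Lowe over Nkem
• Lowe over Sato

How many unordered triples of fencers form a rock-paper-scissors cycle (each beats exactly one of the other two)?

Win totals: Sato 0, Silva 4, Nkem 1, Ito 3, Ueda 6, Xu 4, Lowe 3.
A fencer with w wins dominates both others in C(w,2) triples; summing gives 0 + 6 + 0 + 3 + 15 + 6 + 3 = 33 transitive triples.
Total triples C(7,3) = 35, so cyclic triples = 35 − 33 = 2.

2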